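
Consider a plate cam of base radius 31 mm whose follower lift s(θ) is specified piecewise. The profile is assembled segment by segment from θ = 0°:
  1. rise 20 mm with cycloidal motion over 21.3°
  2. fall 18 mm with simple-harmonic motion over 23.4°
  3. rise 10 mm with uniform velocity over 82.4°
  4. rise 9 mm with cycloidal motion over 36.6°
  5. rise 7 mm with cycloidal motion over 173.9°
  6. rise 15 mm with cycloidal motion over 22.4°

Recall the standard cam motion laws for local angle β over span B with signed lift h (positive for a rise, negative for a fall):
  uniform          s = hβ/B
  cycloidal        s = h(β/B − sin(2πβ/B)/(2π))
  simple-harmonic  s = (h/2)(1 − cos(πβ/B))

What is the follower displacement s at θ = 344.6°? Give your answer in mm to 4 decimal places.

seg 1 [0°–21.3°] cycloidal, h=20: full span → s += 20 → s = 20.0000
seg 2 [21.3°–44.7°] simple-harmonic, h=-18: full span → s += -18 → s = 2.0000
seg 3 [44.7°–127.1°] uniform, h=10: full span → s += 10 → s = 12.0000
seg 4 [127.1°–163.7°] cycloidal, h=9: full span → s += 9 → s = 21.0000
seg 5 [163.7°–337.6°] cycloidal, h=7: full span → s += 7 → s = 28.0000
seg 6 [337.6°–360°] cycloidal, h=15: θ=344.6° here. β=7, B=22.4. 15·(0.3125 − sin(2π·0.3125)/(2π)) = 2.4819 → s = 30.4819

30.4819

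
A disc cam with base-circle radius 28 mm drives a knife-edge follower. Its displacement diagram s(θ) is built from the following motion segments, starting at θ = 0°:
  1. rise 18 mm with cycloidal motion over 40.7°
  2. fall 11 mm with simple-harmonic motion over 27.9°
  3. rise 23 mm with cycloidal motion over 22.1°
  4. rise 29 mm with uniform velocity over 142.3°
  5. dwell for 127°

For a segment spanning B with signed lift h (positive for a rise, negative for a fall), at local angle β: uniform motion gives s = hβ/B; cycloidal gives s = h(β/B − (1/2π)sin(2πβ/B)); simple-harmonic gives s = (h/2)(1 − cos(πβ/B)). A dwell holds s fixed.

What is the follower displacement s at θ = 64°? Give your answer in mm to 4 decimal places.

seg 1 [0°–40.7°] cycloidal, h=18: full span → s += 18 → s = 18.0000
seg 2 [40.7°–68.6°] simple-harmonic, h=-11: θ=64° here. β=23.3, B=27.9. -11/2·(1 − cos(π·0.8351)) = -10.2785 → s = 7.7215

7.7215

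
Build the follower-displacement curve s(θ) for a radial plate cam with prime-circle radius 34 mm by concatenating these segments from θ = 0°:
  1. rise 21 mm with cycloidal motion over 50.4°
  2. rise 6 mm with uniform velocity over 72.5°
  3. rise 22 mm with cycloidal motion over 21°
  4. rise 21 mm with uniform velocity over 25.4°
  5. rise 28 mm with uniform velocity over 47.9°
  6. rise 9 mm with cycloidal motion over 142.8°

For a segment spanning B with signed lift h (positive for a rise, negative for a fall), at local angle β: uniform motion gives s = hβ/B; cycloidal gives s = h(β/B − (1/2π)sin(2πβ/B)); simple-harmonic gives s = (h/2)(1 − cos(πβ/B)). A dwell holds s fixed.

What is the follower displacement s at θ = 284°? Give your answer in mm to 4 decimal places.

seg 1 [0°–50.4°] cycloidal, h=21: full span → s += 21 → s = 21.0000
seg 2 [50.4°–122.9°] uniform, h=6: full span → s += 6 → s = 27.0000
seg 3 [122.9°–143.9°] cycloidal, h=22: full span → s += 22 → s = 49.0000
seg 4 [143.9°–169.3°] uniform, h=21: full span → s += 21 → s = 70.0000
seg 5 [169.3°–217.2°] uniform, h=28: full span → s += 28 → s = 98.0000
seg 6 [217.2°–360°] cycloidal, h=9: θ=284° here. β=66.8, B=142.8. 9·(0.4678 − sin(2π·0.4678)/(2π)) = 3.9221 → s = 101.9221

101.9221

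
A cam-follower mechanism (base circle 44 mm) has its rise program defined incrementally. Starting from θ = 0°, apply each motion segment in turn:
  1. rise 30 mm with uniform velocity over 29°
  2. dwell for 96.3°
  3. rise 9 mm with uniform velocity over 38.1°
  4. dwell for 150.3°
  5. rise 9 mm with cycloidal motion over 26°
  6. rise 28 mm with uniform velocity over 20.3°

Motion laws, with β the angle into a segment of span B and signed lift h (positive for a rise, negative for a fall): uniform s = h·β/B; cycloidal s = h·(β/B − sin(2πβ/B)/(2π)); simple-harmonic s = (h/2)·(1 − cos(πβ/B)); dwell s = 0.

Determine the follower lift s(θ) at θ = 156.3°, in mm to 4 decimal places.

seg 1 [0°–29°] uniform, h=30: full span → s += 30 → s = 30.0000
seg 2 [29°–125.3°] dwell: s stays 30.0000
seg 3 [125.3°–163.4°] uniform, h=9: θ=156.3° here. β=31, B=38.1. 9·31/38.1 = 7.3228 → s = 37.3228

37.3228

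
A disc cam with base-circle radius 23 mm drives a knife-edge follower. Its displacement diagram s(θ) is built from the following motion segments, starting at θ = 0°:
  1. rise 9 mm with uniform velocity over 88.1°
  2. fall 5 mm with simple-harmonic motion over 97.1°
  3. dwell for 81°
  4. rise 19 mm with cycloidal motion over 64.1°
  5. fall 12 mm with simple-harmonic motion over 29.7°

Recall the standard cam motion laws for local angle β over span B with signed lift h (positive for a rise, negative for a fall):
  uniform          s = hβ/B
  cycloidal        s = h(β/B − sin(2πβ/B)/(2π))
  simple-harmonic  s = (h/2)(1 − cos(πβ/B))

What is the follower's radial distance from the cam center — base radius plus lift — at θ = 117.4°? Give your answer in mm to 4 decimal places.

seg 1 [0°–88.1°] uniform, h=9: full span → s += 9 → s = 9.0000
seg 2 [88.1°–185.2°] simple-harmonic, h=-5: θ=117.4° here. β=29.3, B=97.1. -5/2·(1 − cos(π·0.3018)) = -1.0417 → s = 7.9583
radial distance = base radius + s = 23 + 7.9583 = 30.9583

30.9583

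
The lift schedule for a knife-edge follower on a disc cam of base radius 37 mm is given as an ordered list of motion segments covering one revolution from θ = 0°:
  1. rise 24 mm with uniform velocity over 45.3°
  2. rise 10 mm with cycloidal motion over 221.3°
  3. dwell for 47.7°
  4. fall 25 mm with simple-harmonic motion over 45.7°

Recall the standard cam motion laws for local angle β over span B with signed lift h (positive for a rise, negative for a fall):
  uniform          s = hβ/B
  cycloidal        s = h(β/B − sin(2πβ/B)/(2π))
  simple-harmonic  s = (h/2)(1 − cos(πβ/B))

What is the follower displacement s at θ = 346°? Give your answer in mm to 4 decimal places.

seg 1 [0°–45.3°] uniform, h=24: full span → s += 24 → s = 24.0000
seg 2 [45.3°–266.6°] cycloidal, h=10: full span → s += 10 → s = 34.0000
seg 3 [266.6°–314.3°] dwell: s stays 34.0000
seg 4 [314.3°–360°] simple-harmonic, h=-25: θ=346° here. β=31.7, B=45.7. -25/2·(1 − cos(π·0.6937)) = -19.6443 → s = 14.3557

14.3557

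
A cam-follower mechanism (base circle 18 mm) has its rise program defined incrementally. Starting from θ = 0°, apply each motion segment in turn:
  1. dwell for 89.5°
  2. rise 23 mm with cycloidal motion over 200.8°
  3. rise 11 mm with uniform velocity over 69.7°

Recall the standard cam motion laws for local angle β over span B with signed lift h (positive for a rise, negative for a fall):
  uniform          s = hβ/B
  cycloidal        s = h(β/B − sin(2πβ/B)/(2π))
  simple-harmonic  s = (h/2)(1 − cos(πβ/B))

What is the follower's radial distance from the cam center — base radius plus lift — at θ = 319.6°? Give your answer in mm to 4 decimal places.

seg 1 [0°–89.5°] dwell: s stays 0.0000
seg 2 [89.5°–290.3°] cycloidal, h=23: full span → s += 23 → s = 23.0000
seg 3 [290.3°–360°] uniform, h=11: θ=319.6° here. β=29.3, B=69.7. 11·29.3/69.7 = 4.6241 → s = 27.6241
radial distance = base radius + s = 18 + 27.6241 = 45.6241

45.6241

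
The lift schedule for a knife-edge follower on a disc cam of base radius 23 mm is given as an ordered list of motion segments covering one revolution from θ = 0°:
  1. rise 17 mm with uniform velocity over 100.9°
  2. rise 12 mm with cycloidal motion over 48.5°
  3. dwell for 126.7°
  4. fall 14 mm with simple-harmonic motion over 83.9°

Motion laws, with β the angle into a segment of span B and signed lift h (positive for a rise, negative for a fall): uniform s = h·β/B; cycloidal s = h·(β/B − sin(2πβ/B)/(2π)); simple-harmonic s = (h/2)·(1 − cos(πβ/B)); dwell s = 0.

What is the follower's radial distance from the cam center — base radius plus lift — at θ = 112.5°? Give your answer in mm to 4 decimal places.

seg 1 [0°–100.9°] uniform, h=17: full span → s += 17 → s = 17.0000
seg 2 [100.9°–149.4°] cycloidal, h=12: θ=112.5° here. β=11.6, B=48.5. 12·(0.2392 − sin(2π·0.2392)/(2π)) = 0.9647 → s = 17.9647
radial distance = base radius + s = 23 + 17.9647 = 40.9647

40.9647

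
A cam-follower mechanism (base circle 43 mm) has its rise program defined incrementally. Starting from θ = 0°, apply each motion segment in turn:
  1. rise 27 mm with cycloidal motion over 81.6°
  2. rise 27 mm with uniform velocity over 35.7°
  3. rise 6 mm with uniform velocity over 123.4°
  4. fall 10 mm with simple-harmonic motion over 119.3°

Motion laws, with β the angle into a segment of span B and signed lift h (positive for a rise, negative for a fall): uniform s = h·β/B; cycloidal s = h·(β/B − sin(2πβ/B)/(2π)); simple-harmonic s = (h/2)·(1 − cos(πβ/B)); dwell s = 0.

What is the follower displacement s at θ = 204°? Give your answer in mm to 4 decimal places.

seg 1 [0°–81.6°] cycloidal, h=27: full span → s += 27 → s = 27.0000
seg 2 [81.6°–117.3°] uniform, h=27: full span → s += 27 → s = 54.0000
seg 3 [117.3°–240.7°] uniform, h=6: θ=204° here. β=86.7, B=123.4. 6·86.7/123.4 = 4.2156 → s = 58.2156

58.2156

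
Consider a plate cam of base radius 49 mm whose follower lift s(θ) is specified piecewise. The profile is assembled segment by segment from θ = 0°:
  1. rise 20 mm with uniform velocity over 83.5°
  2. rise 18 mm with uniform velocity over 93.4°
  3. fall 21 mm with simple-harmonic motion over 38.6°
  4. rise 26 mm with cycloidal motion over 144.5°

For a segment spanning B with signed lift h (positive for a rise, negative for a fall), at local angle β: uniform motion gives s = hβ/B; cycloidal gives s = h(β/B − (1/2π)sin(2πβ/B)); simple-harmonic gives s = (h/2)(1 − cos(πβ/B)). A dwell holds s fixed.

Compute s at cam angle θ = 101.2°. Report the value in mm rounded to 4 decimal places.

seg 1 [0°–83.5°] uniform, h=20: full span → s += 20 → s = 20.0000
seg 2 [83.5°–176.9°] uniform, h=18: θ=101.2° here. β=17.7, B=93.4. 18·17.7/93.4 = 3.4111 → s = 23.4111

23.4111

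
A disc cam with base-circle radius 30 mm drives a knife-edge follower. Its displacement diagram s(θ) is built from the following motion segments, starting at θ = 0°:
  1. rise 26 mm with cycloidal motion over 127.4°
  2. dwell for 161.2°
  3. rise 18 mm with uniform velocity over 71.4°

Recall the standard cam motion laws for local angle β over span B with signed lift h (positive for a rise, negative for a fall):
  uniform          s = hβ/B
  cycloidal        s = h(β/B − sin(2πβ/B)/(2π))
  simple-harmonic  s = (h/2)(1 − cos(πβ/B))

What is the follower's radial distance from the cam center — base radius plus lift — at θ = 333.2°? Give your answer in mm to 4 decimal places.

seg 1 [0°–127.4°] cycloidal, h=26: full span → s += 26 → s = 26.0000
seg 2 [127.4°–288.6°] dwell: s stays 26.0000
seg 3 [288.6°–360°] uniform, h=18: θ=333.2° here. β=44.6, B=71.4. 18·44.6/71.4 = 11.2437 → s = 37.2437
radial distance = base radius + s = 30 + 37.2437 = 67.2437

67.2437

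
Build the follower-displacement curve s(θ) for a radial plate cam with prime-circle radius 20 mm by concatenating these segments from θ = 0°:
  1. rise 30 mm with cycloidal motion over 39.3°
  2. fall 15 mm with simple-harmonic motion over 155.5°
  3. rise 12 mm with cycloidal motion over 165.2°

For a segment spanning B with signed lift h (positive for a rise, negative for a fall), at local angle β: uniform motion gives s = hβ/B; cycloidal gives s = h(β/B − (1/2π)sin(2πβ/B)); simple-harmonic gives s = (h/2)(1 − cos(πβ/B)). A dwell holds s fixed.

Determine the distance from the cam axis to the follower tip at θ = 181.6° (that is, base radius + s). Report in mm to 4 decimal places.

seg 1 [0°–39.3°] cycloidal, h=30: full span → s += 30 → s = 30.0000
seg 2 [39.3°–194.8°] simple-harmonic, h=-15: θ=181.6° here. β=142.3, B=155.5. -15/2·(1 − cos(π·0.9151)) = -14.7349 → s = 15.2651
radial distance = base radius + s = 20 + 15.2651 = 35.2651

35.2651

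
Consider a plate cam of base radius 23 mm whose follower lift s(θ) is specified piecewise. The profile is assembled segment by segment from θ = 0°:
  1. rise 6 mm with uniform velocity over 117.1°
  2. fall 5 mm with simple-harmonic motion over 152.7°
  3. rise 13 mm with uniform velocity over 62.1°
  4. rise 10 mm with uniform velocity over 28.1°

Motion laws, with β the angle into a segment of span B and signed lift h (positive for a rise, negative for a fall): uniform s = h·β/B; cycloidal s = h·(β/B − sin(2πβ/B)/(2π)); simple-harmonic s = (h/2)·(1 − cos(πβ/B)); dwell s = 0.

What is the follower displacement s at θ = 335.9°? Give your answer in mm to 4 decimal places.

seg 1 [0°–117.1°] uniform, h=6: full span → s += 6 → s = 6.0000
seg 2 [117.1°–269.8°] simple-harmonic, h=-5: full span → s += -5 → s = 1.0000
seg 3 [269.8°–331.9°] uniform, h=13: full span → s += 13 → s = 14.0000
seg 4 [331.9°–360°] uniform, h=10: θ=335.9° here. β=4, B=28.1. 10·4/28.1 = 1.4235 → s = 15.4235

15.4235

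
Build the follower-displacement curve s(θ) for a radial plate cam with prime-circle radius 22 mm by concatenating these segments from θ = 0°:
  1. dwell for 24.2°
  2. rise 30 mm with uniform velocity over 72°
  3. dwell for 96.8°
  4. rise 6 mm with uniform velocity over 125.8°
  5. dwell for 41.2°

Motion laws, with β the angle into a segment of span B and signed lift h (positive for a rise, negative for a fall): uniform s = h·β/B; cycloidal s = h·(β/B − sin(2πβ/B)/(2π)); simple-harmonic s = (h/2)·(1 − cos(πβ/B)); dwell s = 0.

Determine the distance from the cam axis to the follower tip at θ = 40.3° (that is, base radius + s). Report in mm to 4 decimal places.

seg 1 [0°–24.2°] dwell: s stays 0.0000
seg 2 [24.2°–96.2°] uniform, h=30: θ=40.3° here. β=16.1, B=72. 30·16.1/72 = 6.7083 → s = 6.7083
radial distance = base radius + s = 22 + 6.7083 = 28.7083

28.7083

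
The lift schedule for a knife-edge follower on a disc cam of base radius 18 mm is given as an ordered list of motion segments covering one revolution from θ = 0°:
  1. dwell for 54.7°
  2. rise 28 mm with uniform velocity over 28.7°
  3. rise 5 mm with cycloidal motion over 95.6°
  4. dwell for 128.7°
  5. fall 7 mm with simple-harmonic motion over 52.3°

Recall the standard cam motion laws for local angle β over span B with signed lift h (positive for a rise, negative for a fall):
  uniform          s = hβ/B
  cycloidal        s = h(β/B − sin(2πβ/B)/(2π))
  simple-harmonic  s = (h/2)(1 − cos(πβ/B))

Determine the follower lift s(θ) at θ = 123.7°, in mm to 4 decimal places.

seg 1 [0°–54.7°] dwell: s stays 0.0000
seg 2 [54.7°–83.4°] uniform, h=28: full span → s += 28 → s = 28.0000
seg 3 [83.4°–179°] cycloidal, h=5: θ=123.7° here. β=40.3, B=95.6. 5·(0.4215 − sin(2π·0.4215)/(2π)) = 1.7312 → s = 29.7312

29.7312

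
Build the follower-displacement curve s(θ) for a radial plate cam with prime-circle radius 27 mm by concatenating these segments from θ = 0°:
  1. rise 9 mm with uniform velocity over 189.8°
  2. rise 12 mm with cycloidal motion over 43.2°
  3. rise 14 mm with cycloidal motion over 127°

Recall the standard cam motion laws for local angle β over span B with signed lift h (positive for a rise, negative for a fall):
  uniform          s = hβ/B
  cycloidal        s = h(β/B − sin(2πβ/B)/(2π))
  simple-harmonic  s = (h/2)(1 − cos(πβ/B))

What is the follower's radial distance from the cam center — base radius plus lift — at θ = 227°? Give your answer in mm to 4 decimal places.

seg 1 [0°–189.8°] uniform, h=9: full span → s += 9 → s = 9.0000
seg 2 [189.8°–233°] cycloidal, h=12: θ=227° here. β=37.2, B=43.2. 12·(0.8611 − sin(2π·0.8611)/(2π)) = 11.7964 → s = 20.7964
radial distance = base radius + s = 27 + 20.7964 = 47.7964

47.7964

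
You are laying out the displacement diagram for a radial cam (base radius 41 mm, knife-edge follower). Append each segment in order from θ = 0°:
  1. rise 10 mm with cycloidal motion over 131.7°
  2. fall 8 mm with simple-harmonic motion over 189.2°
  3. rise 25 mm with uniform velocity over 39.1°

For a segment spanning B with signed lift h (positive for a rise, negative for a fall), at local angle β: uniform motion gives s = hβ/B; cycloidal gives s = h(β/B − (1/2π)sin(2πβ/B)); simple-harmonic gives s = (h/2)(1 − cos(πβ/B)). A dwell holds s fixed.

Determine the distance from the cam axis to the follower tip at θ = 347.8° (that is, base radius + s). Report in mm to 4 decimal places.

seg 1 [0°–131.7°] cycloidal, h=10: full span → s += 10 → s = 10.0000
seg 2 [131.7°–320.9°] simple-harmonic, h=-8: full span → s += -8 → s = 2.0000
seg 3 [320.9°–360°] uniform, h=25: θ=347.8° here. β=26.9, B=39.1. 25·26.9/39.1 = 17.1995 → s = 19.1995
radial distance = base radius + s = 41 + 19.1995 = 60.1995

60.1995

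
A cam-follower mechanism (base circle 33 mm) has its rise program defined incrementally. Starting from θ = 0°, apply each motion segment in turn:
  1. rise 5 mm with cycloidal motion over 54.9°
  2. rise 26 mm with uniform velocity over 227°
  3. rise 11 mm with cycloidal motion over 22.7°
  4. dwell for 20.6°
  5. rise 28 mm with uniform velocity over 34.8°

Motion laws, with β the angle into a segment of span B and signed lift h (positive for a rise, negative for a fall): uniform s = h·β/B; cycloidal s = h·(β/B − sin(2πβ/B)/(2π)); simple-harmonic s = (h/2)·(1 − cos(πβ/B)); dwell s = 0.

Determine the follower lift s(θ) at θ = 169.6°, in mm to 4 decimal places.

seg 1 [0°–54.9°] cycloidal, h=5: full span → s += 5 → s = 5.0000
seg 2 [54.9°–281.9°] uniform, h=26: θ=169.6° here. β=114.7, B=227. 26·114.7/227 = 13.1374 → s = 18.1374

18.1374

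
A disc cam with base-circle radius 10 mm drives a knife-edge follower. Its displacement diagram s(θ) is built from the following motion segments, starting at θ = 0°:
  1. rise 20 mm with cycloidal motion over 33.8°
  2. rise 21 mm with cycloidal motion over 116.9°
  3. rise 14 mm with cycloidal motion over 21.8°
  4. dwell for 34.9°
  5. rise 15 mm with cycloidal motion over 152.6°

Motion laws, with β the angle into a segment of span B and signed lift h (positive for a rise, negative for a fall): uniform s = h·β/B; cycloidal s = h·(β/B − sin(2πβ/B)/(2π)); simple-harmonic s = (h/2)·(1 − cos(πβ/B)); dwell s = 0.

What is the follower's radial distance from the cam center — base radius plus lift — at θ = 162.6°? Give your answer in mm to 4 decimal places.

seg 1 [0°–33.8°] cycloidal, h=20: full span → s += 20 → s = 20.0000
seg 2 [33.8°–150.7°] cycloidal, h=21: full span → s += 21 → s = 41.0000
seg 3 [150.7°–172.5°] cycloidal, h=14: θ=162.6° here. β=11.9, B=21.8. 14·(0.5459 − sin(2π·0.5459)/(2π)) = 8.2755 → s = 49.2755
radial distance = base radius + s = 10 + 49.2755 = 59.2755

59.2755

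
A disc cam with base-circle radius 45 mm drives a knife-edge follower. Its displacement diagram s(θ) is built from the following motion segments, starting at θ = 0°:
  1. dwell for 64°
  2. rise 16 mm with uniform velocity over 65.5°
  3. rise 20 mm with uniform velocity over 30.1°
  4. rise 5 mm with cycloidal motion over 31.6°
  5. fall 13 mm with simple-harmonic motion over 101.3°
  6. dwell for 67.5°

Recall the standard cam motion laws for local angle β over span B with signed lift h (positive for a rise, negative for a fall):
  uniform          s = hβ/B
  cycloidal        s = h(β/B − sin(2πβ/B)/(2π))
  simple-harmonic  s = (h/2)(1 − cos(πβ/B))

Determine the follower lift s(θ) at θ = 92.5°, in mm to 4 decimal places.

seg 1 [0°–64°] dwell: s stays 0.0000
seg 2 [64°–129.5°] uniform, h=16: θ=92.5° here. β=28.5, B=65.5. 16·28.5/65.5 = 6.9618 → s = 6.9618

6.9618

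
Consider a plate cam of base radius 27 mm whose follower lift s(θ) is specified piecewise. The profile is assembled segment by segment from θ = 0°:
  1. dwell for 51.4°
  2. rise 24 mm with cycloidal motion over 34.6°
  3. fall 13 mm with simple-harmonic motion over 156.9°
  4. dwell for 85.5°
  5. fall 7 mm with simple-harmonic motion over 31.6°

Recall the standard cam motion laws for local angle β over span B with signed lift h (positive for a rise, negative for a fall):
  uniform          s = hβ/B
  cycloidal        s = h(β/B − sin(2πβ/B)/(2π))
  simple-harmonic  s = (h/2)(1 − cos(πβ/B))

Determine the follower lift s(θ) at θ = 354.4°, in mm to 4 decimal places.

seg 1 [0°–51.4°] dwell: s stays 0.0000
seg 2 [51.4°–86°] cycloidal, h=24: full span → s += 24 → s = 24.0000
seg 3 [86°–242.9°] simple-harmonic, h=-13: full span → s += -13 → s = 11.0000
seg 4 [242.9°–328.4°] dwell: s stays 11.0000
seg 5 [328.4°–360°] simple-harmonic, h=-7: θ=354.4° here. β=26, B=31.6. -7/2·(1 − cos(π·0.8228)) = -6.4714 → s = 4.5286

4.5286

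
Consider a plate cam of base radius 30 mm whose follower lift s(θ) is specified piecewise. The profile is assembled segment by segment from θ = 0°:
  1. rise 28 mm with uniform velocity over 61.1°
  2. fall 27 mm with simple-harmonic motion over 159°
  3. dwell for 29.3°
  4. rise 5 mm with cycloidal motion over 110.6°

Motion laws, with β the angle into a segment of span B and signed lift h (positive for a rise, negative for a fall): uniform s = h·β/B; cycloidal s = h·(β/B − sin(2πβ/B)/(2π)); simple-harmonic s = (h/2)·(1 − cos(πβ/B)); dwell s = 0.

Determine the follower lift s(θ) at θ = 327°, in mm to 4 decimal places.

seg 1 [0°–61.1°] uniform, h=28: full span → s += 28 → s = 28.0000
seg 2 [61.1°–220.1°] simple-harmonic, h=-27: full span → s += -27 → s = 1.0000
seg 3 [220.1°–249.4°] dwell: s stays 1.0000
seg 4 [249.4°–360°] cycloidal, h=5: θ=327° here. β=77.6, B=110.6. 5·(0.7016 − sin(2π·0.7016)/(2π)) = 4.2674 → s = 5.2674

5.2674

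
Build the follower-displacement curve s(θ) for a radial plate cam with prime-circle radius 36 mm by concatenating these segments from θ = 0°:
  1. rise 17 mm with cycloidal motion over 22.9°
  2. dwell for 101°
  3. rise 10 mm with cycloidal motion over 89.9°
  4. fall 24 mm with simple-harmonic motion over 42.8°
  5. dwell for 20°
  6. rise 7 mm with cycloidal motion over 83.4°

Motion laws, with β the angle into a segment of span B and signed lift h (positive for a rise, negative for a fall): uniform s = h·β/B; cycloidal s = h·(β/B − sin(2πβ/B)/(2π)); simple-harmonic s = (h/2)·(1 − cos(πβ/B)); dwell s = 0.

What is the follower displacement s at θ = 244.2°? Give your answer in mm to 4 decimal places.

seg 1 [0°–22.9°] cycloidal, h=17: full span → s += 17 → s = 17.0000
seg 2 [22.9°–123.9°] dwell: s stays 17.0000
seg 3 [123.9°–213.8°] cycloidal, h=10: full span → s += 10 → s = 27.0000
seg 4 [213.8°–256.6°] simple-harmonic, h=-24: θ=244.2° here. β=30.4, B=42.8. -24/2·(1 − cos(π·0.7103)) = -19.3632 → s = 7.6368

7.6368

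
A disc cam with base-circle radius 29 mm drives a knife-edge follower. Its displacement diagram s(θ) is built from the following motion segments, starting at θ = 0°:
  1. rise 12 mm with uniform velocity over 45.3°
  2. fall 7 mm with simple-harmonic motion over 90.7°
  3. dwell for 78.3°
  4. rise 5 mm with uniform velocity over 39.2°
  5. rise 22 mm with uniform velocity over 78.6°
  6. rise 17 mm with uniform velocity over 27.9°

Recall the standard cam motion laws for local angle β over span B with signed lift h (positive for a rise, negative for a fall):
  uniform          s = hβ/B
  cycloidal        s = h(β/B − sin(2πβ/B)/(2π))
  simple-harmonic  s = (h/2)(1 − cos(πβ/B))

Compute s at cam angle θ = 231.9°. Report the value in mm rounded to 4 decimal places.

seg 1 [0°–45.3°] uniform, h=12: full span → s += 12 → s = 12.0000
seg 2 [45.3°–136°] simple-harmonic, h=-7: full span → s += -7 → s = 5.0000
seg 3 [136°–214.3°] dwell: s stays 5.0000
seg 4 [214.3°–253.5°] uniform, h=5: θ=231.9° here. β=17.6, B=39.2. 5·17.6/39.2 = 2.2449 → s = 7.2449

7.2449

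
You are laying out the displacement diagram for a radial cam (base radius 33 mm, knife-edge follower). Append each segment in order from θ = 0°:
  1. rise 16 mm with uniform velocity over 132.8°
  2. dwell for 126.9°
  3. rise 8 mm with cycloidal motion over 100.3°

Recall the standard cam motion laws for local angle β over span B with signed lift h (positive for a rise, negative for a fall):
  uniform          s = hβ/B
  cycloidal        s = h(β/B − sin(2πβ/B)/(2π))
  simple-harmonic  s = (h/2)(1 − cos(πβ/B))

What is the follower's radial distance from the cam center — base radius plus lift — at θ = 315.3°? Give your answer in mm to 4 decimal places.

seg 1 [0°–132.8°] uniform, h=16: full span → s += 16 → s = 16.0000
seg 2 [132.8°–259.7°] dwell: s stays 16.0000
seg 3 [259.7°–360°] cycloidal, h=8: θ=315.3° here. β=55.6, B=100.3. 8·(0.5543 − sin(2π·0.5543)/(2π)) = 4.8610 → s = 20.8610
radial distance = base radius + s = 33 + 20.8610 = 53.8610

53.8610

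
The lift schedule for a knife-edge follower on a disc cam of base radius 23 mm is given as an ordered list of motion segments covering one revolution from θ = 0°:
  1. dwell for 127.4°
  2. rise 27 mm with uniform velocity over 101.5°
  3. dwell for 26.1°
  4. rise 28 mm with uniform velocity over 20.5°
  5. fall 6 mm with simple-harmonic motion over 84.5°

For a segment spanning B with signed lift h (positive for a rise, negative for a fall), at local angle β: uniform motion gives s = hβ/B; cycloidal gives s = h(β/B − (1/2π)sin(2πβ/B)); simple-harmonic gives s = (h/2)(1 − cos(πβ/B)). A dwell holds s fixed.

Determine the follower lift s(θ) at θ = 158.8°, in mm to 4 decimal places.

seg 1 [0°–127.4°] dwell: s stays 0.0000
seg 2 [127.4°–228.9°] uniform, h=27: θ=158.8° here. β=31.4, B=101.5. 27·31.4/101.5 = 8.3527 → s = 8.3527

8.3527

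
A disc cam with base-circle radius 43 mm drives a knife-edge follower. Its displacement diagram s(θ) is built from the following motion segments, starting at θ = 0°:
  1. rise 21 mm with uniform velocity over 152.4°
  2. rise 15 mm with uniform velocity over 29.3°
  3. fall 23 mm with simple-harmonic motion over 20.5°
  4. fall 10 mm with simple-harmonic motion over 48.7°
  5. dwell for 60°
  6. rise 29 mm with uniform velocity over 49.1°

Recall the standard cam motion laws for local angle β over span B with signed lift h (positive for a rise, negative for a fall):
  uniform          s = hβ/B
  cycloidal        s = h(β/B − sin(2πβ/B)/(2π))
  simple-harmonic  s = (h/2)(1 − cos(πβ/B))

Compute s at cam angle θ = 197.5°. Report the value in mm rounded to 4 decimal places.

seg 1 [0°–152.4°] uniform, h=21: full span → s += 21 → s = 21.0000
seg 2 [152.4°–181.7°] uniform, h=15: full span → s += 15 → s = 36.0000
seg 3 [181.7°–202.2°] simple-harmonic, h=-23: θ=197.5° here. β=15.8, B=20.5. -23/2·(1 − cos(π·0.7707)) = -20.1437 → s = 15.8563

15.8563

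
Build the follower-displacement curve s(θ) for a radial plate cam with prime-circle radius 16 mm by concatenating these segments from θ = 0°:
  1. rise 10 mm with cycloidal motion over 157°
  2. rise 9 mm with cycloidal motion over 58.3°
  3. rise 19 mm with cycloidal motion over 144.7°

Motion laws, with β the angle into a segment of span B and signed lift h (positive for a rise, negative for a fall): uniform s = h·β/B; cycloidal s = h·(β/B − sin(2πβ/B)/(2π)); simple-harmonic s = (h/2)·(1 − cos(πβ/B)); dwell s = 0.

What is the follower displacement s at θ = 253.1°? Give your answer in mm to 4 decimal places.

seg 1 [0°–157°] cycloidal, h=10: full span → s += 10 → s = 10.0000
seg 2 [157°–215.3°] cycloidal, h=9: full span → s += 9 → s = 19.0000
seg 3 [215.3°–360°] cycloidal, h=19: θ=253.1° here. β=37.8, B=144.7. 19·(0.2612 − sin(2π·0.2612)/(2π)) = 1.9470 → s = 20.9470

20.9470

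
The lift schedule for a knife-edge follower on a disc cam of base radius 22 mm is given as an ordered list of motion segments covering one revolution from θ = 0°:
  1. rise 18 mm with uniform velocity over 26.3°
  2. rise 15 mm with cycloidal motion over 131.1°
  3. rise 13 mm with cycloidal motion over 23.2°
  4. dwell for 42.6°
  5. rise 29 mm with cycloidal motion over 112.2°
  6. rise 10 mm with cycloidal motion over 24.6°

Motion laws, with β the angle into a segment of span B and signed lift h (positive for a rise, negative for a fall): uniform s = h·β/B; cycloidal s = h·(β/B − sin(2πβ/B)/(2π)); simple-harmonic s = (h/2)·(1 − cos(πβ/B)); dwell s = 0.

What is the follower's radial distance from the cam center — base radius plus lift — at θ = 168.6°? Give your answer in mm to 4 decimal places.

seg 1 [0°–26.3°] uniform, h=18: full span → s += 18 → s = 18.0000
seg 2 [26.3°–157.4°] cycloidal, h=15: full span → s += 15 → s = 33.0000
seg 3 [157.4°–180.6°] cycloidal, h=13: θ=168.6° here. β=11.2, B=23.2. 13·(0.4828 − sin(2π·0.4828)/(2π)) = 6.0522 → s = 39.0522
radial distance = base radius + s = 22 + 39.0522 = 61.0522

61.0522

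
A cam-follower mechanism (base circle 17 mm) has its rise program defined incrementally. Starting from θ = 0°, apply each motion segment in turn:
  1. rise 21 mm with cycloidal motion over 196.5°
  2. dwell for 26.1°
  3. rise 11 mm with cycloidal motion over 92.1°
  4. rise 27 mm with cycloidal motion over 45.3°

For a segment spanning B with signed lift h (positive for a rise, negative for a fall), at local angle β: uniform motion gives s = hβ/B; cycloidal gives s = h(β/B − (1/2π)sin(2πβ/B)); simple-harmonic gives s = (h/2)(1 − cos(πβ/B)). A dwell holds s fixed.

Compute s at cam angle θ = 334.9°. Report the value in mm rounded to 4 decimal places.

seg 1 [0°–196.5°] cycloidal, h=21: full span → s += 21 → s = 21.0000
seg 2 [196.5°–222.6°] dwell: s stays 21.0000
seg 3 [222.6°–314.7°] cycloidal, h=11: full span → s += 11 → s = 32.0000
seg 4 [314.7°–360°] cycloidal, h=27: θ=334.9° here. β=20.2, B=45.3. 27·(0.4459 − sin(2π·0.4459)/(2π)) = 10.6074 → s = 42.6074

42.6074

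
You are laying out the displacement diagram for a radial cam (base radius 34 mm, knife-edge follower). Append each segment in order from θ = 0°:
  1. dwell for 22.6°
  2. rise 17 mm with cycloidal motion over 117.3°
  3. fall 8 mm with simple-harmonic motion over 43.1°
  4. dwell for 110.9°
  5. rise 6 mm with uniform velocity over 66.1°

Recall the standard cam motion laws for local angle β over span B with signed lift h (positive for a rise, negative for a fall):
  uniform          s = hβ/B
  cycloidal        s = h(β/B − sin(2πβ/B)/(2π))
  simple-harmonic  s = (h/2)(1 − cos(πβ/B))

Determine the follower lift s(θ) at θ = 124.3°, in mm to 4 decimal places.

seg 1 [0°–22.6°] dwell: s stays 0.0000
seg 2 [22.6°–139.9°] cycloidal, h=17: θ=124.3° here. β=101.7, B=117.3. 17·(0.8670 − sin(2π·0.8670)/(2π)) = 16.7459 → s = 16.7459

16.7459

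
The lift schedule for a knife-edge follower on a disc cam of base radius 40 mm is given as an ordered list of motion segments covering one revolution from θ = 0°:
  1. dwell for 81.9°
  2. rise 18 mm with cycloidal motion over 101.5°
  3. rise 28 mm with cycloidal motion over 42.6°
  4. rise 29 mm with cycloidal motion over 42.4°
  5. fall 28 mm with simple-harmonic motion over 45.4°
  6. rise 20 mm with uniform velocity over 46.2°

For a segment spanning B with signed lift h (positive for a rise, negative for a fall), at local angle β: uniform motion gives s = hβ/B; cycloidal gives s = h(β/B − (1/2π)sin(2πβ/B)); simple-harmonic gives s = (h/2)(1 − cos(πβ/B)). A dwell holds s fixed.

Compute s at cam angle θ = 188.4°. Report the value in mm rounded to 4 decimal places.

seg 1 [0°–81.9°] dwell: s stays 0.0000
seg 2 [81.9°–183.4°] cycloidal, h=18: full span → s += 18 → s = 18.0000
seg 3 [183.4°–226°] cycloidal, h=28: θ=188.4° here. β=5, B=42.6. 28·(0.1174 − sin(2π·0.1174)/(2π)) = 0.2899 → s = 18.2899

18.2899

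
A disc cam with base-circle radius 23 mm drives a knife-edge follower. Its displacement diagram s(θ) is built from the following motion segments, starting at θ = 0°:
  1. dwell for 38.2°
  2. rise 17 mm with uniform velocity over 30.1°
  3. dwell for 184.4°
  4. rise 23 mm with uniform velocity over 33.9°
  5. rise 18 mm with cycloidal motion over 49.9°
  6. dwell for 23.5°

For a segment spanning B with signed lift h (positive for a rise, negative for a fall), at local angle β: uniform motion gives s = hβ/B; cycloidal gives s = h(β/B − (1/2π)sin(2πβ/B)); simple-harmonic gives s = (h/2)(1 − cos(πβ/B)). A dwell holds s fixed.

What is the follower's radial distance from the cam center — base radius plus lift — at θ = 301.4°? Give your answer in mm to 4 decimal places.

seg 1 [0°–38.2°] dwell: s stays 0.0000
seg 2 [38.2°–68.3°] uniform, h=17: full span → s += 17 → s = 17.0000
seg 3 [68.3°–252.7°] dwell: s stays 17.0000
seg 4 [252.7°–286.6°] uniform, h=23: full span → s += 23 → s = 40.0000
seg 5 [286.6°–336.5°] cycloidal, h=18: θ=301.4° here. β=14.8, B=49.9. 18·(0.2966 − sin(2π·0.2966)/(2π)) = 2.5958 → s = 42.5958
radial distance = base radius + s = 23 + 42.5958 = 65.5958

65.5958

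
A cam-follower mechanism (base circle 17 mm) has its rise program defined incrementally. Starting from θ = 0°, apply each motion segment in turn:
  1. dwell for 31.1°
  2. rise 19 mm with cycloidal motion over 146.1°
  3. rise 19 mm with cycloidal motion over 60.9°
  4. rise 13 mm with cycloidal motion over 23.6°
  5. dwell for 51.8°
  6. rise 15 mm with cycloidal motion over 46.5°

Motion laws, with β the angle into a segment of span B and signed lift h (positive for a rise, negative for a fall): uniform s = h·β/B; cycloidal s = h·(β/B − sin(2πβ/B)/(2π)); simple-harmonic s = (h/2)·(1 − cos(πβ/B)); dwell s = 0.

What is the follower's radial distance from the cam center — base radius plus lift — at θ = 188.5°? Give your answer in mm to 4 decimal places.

seg 1 [0°–31.1°] dwell: s stays 0.0000
seg 2 [31.1°–177.2°] cycloidal, h=19: full span → s += 19 → s = 19.0000
seg 3 [177.2°–238.1°] cycloidal, h=19: θ=188.5° here. β=11.3, B=60.9. 19·(0.1856 − sin(2π·0.1856)/(2π)) = 0.7461 → s = 19.7461
radial distance = base radius + s = 17 + 19.7461 = 36.7461

36.7461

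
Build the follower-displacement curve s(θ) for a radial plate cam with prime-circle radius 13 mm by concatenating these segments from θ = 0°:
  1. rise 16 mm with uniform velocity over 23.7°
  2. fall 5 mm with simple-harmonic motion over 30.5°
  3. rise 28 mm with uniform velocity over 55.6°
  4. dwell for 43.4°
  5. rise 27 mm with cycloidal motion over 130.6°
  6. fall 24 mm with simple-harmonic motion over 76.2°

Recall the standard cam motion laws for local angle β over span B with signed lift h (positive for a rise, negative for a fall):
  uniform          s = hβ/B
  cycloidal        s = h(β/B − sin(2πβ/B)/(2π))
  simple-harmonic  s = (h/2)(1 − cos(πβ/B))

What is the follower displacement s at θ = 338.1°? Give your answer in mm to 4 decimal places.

seg 1 [0°–23.7°] uniform, h=16: full span → s += 16 → s = 16.0000
seg 2 [23.7°–54.2°] simple-harmonic, h=-5: full span → s += -5 → s = 11.0000
seg 3 [54.2°–109.8°] uniform, h=28: full span → s += 28 → s = 39.0000
seg 4 [109.8°–153.2°] dwell: s stays 39.0000
seg 5 [153.2°–283.8°] cycloidal, h=27: full span → s += 27 → s = 66.0000
seg 6 [283.8°–360°] simple-harmonic, h=-24: θ=338.1° here. β=54.3, B=76.2. -24/2·(1 − cos(π·0.7126)) = -19.4320 → s = 46.5680

46.5680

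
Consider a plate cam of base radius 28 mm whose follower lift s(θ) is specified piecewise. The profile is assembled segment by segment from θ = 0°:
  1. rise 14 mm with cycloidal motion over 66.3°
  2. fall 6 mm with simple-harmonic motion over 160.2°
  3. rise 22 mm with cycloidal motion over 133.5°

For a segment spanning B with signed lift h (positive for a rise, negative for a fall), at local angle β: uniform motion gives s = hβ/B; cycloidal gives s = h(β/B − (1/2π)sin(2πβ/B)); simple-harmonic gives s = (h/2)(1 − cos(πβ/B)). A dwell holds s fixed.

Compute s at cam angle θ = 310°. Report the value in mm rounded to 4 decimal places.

seg 1 [0°–66.3°] cycloidal, h=14: full span → s += 14 → s = 14.0000
seg 2 [66.3°–226.5°] simple-harmonic, h=-6: full span → s += -6 → s = 8.0000
seg 3 [226.5°–360°] cycloidal, h=22: θ=310° here. β=83.5, B=133.5. 22·(0.6255 − sin(2π·0.6255)/(2π)) = 16.2434 → s = 24.2434

24.2434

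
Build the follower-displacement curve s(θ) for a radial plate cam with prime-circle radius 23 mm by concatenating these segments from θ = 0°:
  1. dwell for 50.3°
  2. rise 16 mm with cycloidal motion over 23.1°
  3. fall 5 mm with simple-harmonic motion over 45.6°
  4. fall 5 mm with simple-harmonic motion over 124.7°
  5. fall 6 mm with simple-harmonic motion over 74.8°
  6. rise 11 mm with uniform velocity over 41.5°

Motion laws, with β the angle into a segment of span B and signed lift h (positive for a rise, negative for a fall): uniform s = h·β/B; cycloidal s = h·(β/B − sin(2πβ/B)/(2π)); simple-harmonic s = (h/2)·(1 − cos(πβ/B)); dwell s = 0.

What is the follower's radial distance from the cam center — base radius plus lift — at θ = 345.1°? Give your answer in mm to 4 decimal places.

seg 1 [0°–50.3°] dwell: s stays 0.0000
seg 2 [50.3°–73.4°] cycloidal, h=16: full span → s += 16 → s = 16.0000
seg 3 [73.4°–119°] simple-harmonic, h=-5: full span → s += -5 → s = 11.0000
seg 4 [119°–243.7°] simple-harmonic, h=-5: full span → s += -5 → s = 6.0000
seg 5 [243.7°–318.5°] simple-harmonic, h=-6: full span → s += -6 → s = 0.0000
seg 6 [318.5°–360°] uniform, h=11: θ=345.1° here. β=26.6, B=41.5. 11·26.6/41.5 = 7.0506 → s = 7.0506
radial distance = base radius + s = 23 + 7.0506 = 30.0506

30.0506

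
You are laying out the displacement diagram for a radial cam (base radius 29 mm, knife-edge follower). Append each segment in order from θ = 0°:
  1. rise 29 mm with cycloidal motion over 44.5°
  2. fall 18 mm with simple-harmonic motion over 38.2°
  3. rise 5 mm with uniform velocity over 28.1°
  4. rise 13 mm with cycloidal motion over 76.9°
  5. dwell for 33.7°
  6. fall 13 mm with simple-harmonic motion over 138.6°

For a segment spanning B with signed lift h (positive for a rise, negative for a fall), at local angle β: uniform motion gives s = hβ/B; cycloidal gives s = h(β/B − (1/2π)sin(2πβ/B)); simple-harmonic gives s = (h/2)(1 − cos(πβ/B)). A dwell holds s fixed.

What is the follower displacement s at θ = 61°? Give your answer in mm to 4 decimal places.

seg 1 [0°–44.5°] cycloidal, h=29: full span → s += 29 → s = 29.0000
seg 2 [44.5°–82.7°] simple-harmonic, h=-18: θ=61° here. β=16.5, B=38.2. -18/2·(1 − cos(π·0.4319)) = -7.0902 → s = 21.9098

21.9098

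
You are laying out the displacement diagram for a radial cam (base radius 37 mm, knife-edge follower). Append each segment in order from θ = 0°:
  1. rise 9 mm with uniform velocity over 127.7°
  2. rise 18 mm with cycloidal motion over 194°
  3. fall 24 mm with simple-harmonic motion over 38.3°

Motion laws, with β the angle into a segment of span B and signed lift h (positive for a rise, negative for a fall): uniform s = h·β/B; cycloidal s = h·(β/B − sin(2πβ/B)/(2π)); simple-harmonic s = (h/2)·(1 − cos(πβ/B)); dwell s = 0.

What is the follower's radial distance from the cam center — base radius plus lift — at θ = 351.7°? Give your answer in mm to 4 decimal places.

seg 1 [0°–127.7°] uniform, h=9: full span → s += 9 → s = 9.0000
seg 2 [127.7°–321.7°] cycloidal, h=18: full span → s += 18 → s = 27.0000
seg 3 [321.7°–360°] simple-harmonic, h=-24: θ=351.7° here. β=30, B=38.3. -24/2·(1 − cos(π·0.7833)) = -21.3247 → s = 5.6753
radial distance = base radius + s = 37 + 5.6753 = 42.6753

42.6753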